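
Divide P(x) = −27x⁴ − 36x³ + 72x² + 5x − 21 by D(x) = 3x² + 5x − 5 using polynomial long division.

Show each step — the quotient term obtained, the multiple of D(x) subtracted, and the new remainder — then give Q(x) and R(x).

Step 1: lead(−27x⁴ − 36x³ + 72x² + 5x − 21) ÷ lead(D) = −27x⁴ ÷ 3x² = −9x². Subtract (−9x²)·D = −27x⁴ − 45x³ + 45x². Remainder: 9x³ + 27x² + 5x − 21.
Step 2: lead(9x³ + 27x² + 5x − 21) ÷ lead(D) = 9x³ ÷ 3x² = 3x. Subtract (3x)·D = 9x³ + 15x² − 15x. Remainder: 12x² + 20x − 21.
Step 3: lead(12x² + 20x − 21) ÷ lead(D) = 12x² ÷ 3x² = 4. Subtract (4)·D = 12x² + 20x − 20. Remainder: −1.

Q(x) = −9x² + 3x + 4; R(x) = −1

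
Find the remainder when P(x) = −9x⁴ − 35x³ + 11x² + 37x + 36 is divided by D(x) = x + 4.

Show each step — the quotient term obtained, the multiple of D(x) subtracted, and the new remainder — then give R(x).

Step 1: lead(−9x⁴ − 35x³ + 11x² + 37x + 36) ÷ lead(D) = −9x⁴ ÷ x = −9x³. Subtract (−9x³)·D = −9x⁴ − 36x³. Remainder: x³ + 11x² + 37x + 36.
Step 2: lead(x³ + 11x² + 37x + 36) ÷ lead(D) = x³ ÷ x = x². Subtract (x²)·D = x³ + 4x². Remainder: 7x² + 37x + 36.
Step 3: lead(7x² + 37x + 36) ÷ lead(D) = 7x² ÷ x = 7x. Subtract (7x)·D = 7x² + 28x. Remainder: 9x + 36.
Step 4: lead(9x + 36) ÷ lead(D) = 9x ÷ x = 9. Subtract (9)·D = 9x + 36. Remainder: 0.

R(x) = 0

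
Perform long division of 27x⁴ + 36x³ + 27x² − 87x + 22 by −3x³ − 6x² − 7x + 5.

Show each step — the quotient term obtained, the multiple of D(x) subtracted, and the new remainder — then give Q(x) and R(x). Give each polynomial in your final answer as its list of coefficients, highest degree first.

Step 1: lead(27x⁴ + 36x³ + 27x² − 87x + 22) ÷ lead(D) = 27x⁴ ÷ −3x³ = −9x. Subtract (−9x)·D = 27x⁴ + 54x³ + 63x² − 45x. Remainder: −18x³ − 36x² − 42x + 22.
Step 2: lead(−18x³ − 36x² − 42x + 22) ÷ lead(D) = −18x³ ÷ −3x³ = 6. Subtract (6)·D = −18x³ − 36x² − 42x + 30. Remainder: −8.

Q = [-9, 6]; R = [-8]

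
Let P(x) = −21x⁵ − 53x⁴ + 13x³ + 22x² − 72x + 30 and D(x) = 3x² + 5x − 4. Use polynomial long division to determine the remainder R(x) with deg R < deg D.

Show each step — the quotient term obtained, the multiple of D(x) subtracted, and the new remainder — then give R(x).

R(x) = −7x − 6

Step 1: lead(−21x⁵ − 53x⁴ + 13x³ + 22x² − 72x + 30) ÷ lead(D) = −21x⁵ ÷ 3x² = −7x³. Subtract (−7x³)·D = −21x⁵ − 35x⁴ + 28x³. Remainder: −18x⁴ − 15x³ + 22x² − 72x + 30.
Step 2: lead(−18x⁴ − 15x³ + 22x² − 72x + 30) ÷ lead(D) = −18x⁴ ÷ 3x² = −6x². Subtract (−6x²)·D = −18x⁴ − 30x³ + 24x². Remainder: 15x³ − 2x² − 72x + 30.
Step 3: lead(15x³ − 2x² − 72x + 30) ÷ lead(D) = 15x³ ÷ 3x² = 5x. Subtract (5x)·D = 15x³ + 25x² − 20x. Remainder: −27x² − 52x + 30.
Step 4: lead(−27x² − 52x + 30) ÷ lead(D) = −27x² ÷ 3x² = −9. Subtract (−9)·D = −27x² − 45x + 36. Remainder: −7x − 6.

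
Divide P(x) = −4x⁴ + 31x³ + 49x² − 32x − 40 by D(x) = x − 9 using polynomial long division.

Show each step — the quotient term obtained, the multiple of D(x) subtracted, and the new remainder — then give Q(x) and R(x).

Q(x) = −4x³ − 5x² + 4x + 4; R(x) = −4

Step 1: lead(−4x⁴ + 31x³ + 49x² − 32x − 40) ÷ lead(D) = −4x⁴ ÷ x = −4x³. Subtract (−4x³)·D = −4x⁴ + 36x³. Remainder: −5x³ + 49x² − 32x − 40.
Step 2: lead(−5x³ + 49x² − 32x − 40) ÷ lead(D) = −5x³ ÷ x = −5x². Subtract (−5x²)·D = −5x³ + 45x². Remainder: 4x² − 32x − 40.
Step 3: lead(4x² − 32x − 40) ÷ lead(D) = 4x² ÷ x = 4x. Subtract (4x)·D = 4x² − 36x. Remainder: 4x − 40.
Step 4: lead(4x − 40) ÷ lead(D) = 4x ÷ x = 4. Subtract (4)·D = 4x − 36. Remainder: −4.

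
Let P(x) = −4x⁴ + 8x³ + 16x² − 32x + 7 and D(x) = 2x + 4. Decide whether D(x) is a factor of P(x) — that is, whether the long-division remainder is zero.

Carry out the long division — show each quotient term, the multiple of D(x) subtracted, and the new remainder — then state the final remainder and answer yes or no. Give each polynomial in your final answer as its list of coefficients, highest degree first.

R = [7], so D(x) is not a factor of P(x). no

Step 1: lead(−4x⁴ + 8x³ + 16x² − 32x + 7) ÷ lead(D) = −4x⁴ ÷ 2x = −2x³. Subtract (−2x³)·D = −4x⁴ − 8x³. Remainder: 16x³ + 16x² − 32x + 7.
Step 2: lead(16x³ + 16x² − 32x + 7) ÷ lead(D) = 16x³ ÷ 2x = 8x². Subtract (8x²)·D = 16x³ + 32x². Remainder: −16x² − 32x + 7.
Step 3: lead(−16x² − 32x + 7) ÷ lead(D) = −16x² ÷ 2x = −8x. Subtract (−8x)·D = −16x² − 32x. Remainder: 7.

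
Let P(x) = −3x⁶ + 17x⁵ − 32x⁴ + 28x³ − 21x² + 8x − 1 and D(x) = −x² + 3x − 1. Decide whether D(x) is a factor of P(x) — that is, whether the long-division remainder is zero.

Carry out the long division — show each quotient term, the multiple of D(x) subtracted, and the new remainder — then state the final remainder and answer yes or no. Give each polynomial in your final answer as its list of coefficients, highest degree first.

Step 1: lead(−3x⁶ + 17x⁵ − 32x⁴ + 28x³ − 21x² + 8x − 1) ÷ lead(D) = −3x⁶ ÷ −x² = 3x⁴. Subtract (3x⁴)·D = −3x⁶ + 9x⁵ − 3x⁴. Remainder: 8x⁵ − 29x⁴ + 28x³ − 21x² + 8x − 1.
Step 2: lead(8x⁵ − 29x⁴ + 28x³ − 21x² + 8x − 1) ÷ lead(D) = 8x⁵ ÷ −x² = −8x³. Subtract (−8x³)·D = 8x⁵ − 24x⁴ + 8x³. Remainder: −5x⁴ + 20x³ − 21x² + 8x − 1.
Step 3: lead(−5x⁴ + 20x³ − 21x² + 8x − 1) ÷ lead(D) = −5x⁴ ÷ −x² = 5x². Subtract (5x²)·D = −5x⁴ + 15x³ − 5x². Remainder: 5x³ − 16x² + 8x − 1.
Step 4: lead(5x³ − 16x² + 8x − 1) ÷ lead(D) = 5x³ ÷ −x² = −5x. Subtract (−5x)·D = 5x³ − 15x² + 5x. Remainder: −x² + 3x − 1.
Step 5: lead(−x² + 3x − 1) ÷ lead(D) = −x² ÷ −x² = 1. Subtract (1)·D = −x² + 3x − 1. Remainder: 0.

R = [0], so D(x) is a factor of P(x). yes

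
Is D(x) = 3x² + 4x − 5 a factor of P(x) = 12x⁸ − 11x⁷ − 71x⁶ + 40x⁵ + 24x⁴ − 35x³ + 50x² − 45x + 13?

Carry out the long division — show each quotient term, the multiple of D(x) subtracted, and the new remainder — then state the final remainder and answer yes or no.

Step 1: lead(12x⁸ − 11x⁷ − 71x⁶ + 40x⁵ + 24x⁴ − 35x³ + 50x² − 45x + 13) ÷ lead(D) = 12x⁸ ÷ 3x² = 4x⁶. Subtract (4x⁶)·D = 12x⁸ + 16x⁷ − 20x⁶. Remainder: −27x⁷ − 51x⁶ + 40x⁵ + 24x⁴ − 35x³ + 50x² − 45x + 13.
Step 2: lead(−27x⁷ − 51x⁶ + 40x⁵ + 24x⁴ − 35x³ + 50x² − 45x + 13) ÷ lead(D) = −27x⁷ ÷ 3x² = −9x⁵. Subtract (−9x⁵)·D = −27x⁷ − 36x⁶ + 45x⁵. Remainder: −15x⁶ − 5x⁵ + 24x⁴ − 35x³ + 50x² − 45x + 13.
Step 3: lead(−15x⁶ − 5x⁵ + 24x⁴ − 35x³ + 50x² − 45x + 13) ÷ lead(D) = −15x⁶ ÷ 3x² = −5x⁴. Subtract (−5x⁴)·D = −15x⁶ − 20x⁵ + 25x⁴. Remainder: 15x⁵ − x⁴ − 35x³ + 50x² − 45x + 13.
Step 4: lead(15x⁵ − x⁴ − 35x³ + 50x² − 45x + 13) ÷ lead(D) = 15x⁵ ÷ 3x² = 5x³. Subtract (5x³)·D = 15x⁵ + 20x⁴ − 25x³. Remainder: −21x⁴ − 10x³ + 50x² − 45x + 13.
Step 5: lead(−21x⁴ − 10x³ + 50x² − 45x + 13) ÷ lead(D) = −21x⁴ ÷ 3x² = −7x². Subtract (−7x²)·D = −21x⁴ − 28x³ + 35x². Remainder: 18x³ + 15x² − 45x + 13.
Step 6: lead(18x³ + 15x² − 45x + 13) ÷ lead(D) = 18x³ ÷ 3x² = 6x. Subtract (6x)·D = 18x³ + 24x² − 30x. Remainder: −9x² − 15x + 13.
Step 7: lead(−9x² − 15x + 13) ÷ lead(D) = −9x² ÷ 3x² = −3. Subtract (−3)·D = −9x² − 12x + 15. Remainder: −3x − 2.

R(x) = −3x − 2, so D(x) is not a factor of P(x). no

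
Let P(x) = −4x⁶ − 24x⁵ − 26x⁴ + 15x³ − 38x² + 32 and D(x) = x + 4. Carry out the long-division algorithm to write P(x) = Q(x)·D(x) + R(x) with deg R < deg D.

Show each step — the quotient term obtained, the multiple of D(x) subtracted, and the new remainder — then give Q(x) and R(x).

Step 1: lead(−4x⁶ − 24x⁵ − 26x⁴ + 15x³ − 38x² + 32) ÷ lead(D) = −4x⁶ ÷ x = −4x⁵. Subtract (−4x⁵)·D = −4x⁶ − 16x⁵. Remainder: −8x⁵ − 26x⁴ + 15x³ − 38x² + 32.
Step 2: lead(−8x⁵ − 26x⁴ + 15x³ − 38x² + 32) ÷ lead(D) = −8x⁵ ÷ x = −8x⁴. Subtract (−8x⁴)·D = −8x⁵ − 32x⁴. Remainder: 6x⁴ + 15x³ − 38x² + 32.
Step 3: lead(6x⁴ + 15x³ − 38x² + 32) ÷ lead(D) = 6x⁴ ÷ x = 6x³. Subtract (6x³)·D = 6x⁴ + 24x³. Remainder: −9x³ − 38x² + 32.
Step 4: lead(−9x³ − 38x² + 32) ÷ lead(D) = −9x³ ÷ x = −9x². Subtract (−9x²)·D = −9x³ − 36x². Remainder: −2x² + 32.
Step 5: lead(−2x² + 32) ÷ lead(D) = −2x² ÷ x = −2x. Subtract (−2x)·D = −2x² − 8x. Remainder: 8x + 32.
Step 6: lead(8x + 32) ÷ lead(D) = 8x ÷ x = 8. Subtract (8)·D = 8x + 32. Remainder: 0.

Q(x) = −4x⁵ − 8x⁴ + 6x³ − 9x² − 2x + 8; R(x) = 0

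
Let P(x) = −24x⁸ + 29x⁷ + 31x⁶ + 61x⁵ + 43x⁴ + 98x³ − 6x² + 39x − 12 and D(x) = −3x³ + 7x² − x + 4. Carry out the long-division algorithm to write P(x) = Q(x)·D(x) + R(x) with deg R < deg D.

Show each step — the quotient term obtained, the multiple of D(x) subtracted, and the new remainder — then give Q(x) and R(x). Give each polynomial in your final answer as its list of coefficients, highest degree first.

Step 1: lead(−24x⁸ + 29x⁷ + 31x⁶ + 61x⁵ + 43x⁴ + 98x³ − 6x² + 39x − 12) ÷ lead(D) = −24x⁸ ÷ −3x³ = 8x⁵. Subtract (8x⁵)·D = −24x⁸ + 56x⁷ − 8x⁶ + 32x⁵. Remainder: −27x⁷ + 39x⁶ + 29x⁵ + 43x⁴ + 98x³ − 6x² + 39x − 12.
Step 2: lead(−27x⁷ + 39x⁶ + 29x⁵ + 43x⁴ + 98x³ − 6x² + 39x − 12) ÷ lead(D) = −27x⁷ ÷ −3x³ = 9x⁴. Subtract (9x⁴)·D = −27x⁷ + 63x⁶ − 9x⁵ + 36x⁴. Remainder: −24x⁶ + 38x⁵ + 7x⁴ + 98x³ − 6x² + 39x − 12.
Step 3: lead(−24x⁶ + 38x⁵ + 7x⁴ + 98x³ − 6x² + 39x − 12) ÷ lead(D) = −24x⁶ ÷ −3x³ = 8x³. Subtract (8x³)·D = −24x⁶ + 56x⁵ − 8x⁴ + 32x³. Remainder: −18x⁵ + 15x⁴ + 66x³ − 6x² + 39x − 12.
Step 4: lead(−18x⁵ + 15x⁴ + 66x³ − 6x² + 39x − 12) ÷ lead(D) = −18x⁵ ÷ −3x³ = 6x². Subtract (6x²)·D = −18x⁵ + 42x⁴ − 6x³ + 24x². Remainder: −27x⁴ + 72x³ − 30x² + 39x − 12.
Step 5: lead(−27x⁴ + 72x³ − 30x² + 39x − 12) ÷ lead(D) = −27x⁴ ÷ −3x³ = 9x. Subtract (9x)·D = −27x⁴ + 63x³ − 9x² + 36x. Remainder: 9x³ − 21x² + 3x − 12.
Step 6: lead(9x³ − 21x² + 3x − 12) ÷ lead(D) = 9x³ ÷ −3x³ = −3. Subtract (−3)·D = 9x³ − 21x² + 3x − 12. Remainder: 0.

Q = [8, 9, 8, 6, 9, -3]; R = [0]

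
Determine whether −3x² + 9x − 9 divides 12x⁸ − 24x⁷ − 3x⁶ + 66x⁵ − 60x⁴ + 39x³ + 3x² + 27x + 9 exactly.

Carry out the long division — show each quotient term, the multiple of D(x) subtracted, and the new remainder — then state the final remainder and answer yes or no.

Step 1: lead(12x⁸ − 24x⁷ − 3x⁶ + 66x⁵ − 60x⁴ + 39x³ + 3x² + 27x + 9) ÷ lead(D) = 12x⁸ ÷ −3x² = −4x⁶. Subtract (−4x⁶)·D = 12x⁸ − 36x⁷ + 36x⁶. Remainder: 12x⁷ − 39x⁶ + 66x⁵ − 60x⁴ + 39x³ + 3x² + 27x + 9.
Step 2: lead(12x⁷ − 39x⁶ + 66x⁵ − 60x⁴ + 39x³ + 3x² + 27x + 9) ÷ lead(D) = 12x⁷ ÷ −3x² = −4x⁵. Subtract (−4x⁵)·D = 12x⁷ − 36x⁶ + 36x⁵. Remainder: −3x⁶ + 30x⁵ − 60x⁴ + 39x³ + 3x² + 27x + 9.
Step 3: lead(−3x⁶ + 30x⁵ − 60x⁴ + 39x³ + 3x² + 27x + 9) ÷ lead(D) = −3x⁶ ÷ −3x² = x⁴. Subtract (x⁴)·D = −3x⁶ + 9x⁵ − 9x⁴. Remainder: 21x⁵ − 51x⁴ + 39x³ + 3x² + 27x + 9.
Step 4: lead(21x⁵ − 51x⁴ + 39x³ + 3x² + 27x + 9) ÷ lead(D) = 21x⁵ ÷ −3x² = −7x³. Subtract (−7x³)·D = 21x⁵ − 63x⁴ + 63x³. Remainder: 12x⁴ − 24x³ + 3x² + 27x + 9.
Step 5: lead(12x⁴ − 24x³ + 3x² + 27x + 9) ÷ lead(D) = 12x⁴ ÷ −3x² = −4x². Subtract (−4x²)·D = 12x⁴ − 36x³ + 36x². Remainder: 12x³ − 33x² + 27x + 9.
Step 6: lead(12x³ − 33x² + 27x + 9) ÷ lead(D) = 12x³ ÷ −3x² = −4x. Subtract (−4x)·D = 12x³ − 36x² + 36x. Remainder: 3x² − 9x + 9.
Step 7: lead(3x² − 9x + 9) ÷ lead(D) = 3x² ÷ −3x² = −1. Subtract (−1)·D = 3x² − 9x + 9. Remainder: 0.

R(x) = 0, so D(x) is a factor of P(x). yes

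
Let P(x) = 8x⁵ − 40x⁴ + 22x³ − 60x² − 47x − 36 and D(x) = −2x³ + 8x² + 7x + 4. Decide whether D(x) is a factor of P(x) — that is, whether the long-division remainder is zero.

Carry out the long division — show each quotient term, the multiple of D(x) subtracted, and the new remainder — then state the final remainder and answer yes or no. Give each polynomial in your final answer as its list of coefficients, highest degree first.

R = [0], so D(x) is a factor of P(x). yes

Step 1: lead(8x⁵ − 40x⁴ + 22x³ − 60x² − 47x − 36) ÷ lead(D) = 8x⁵ ÷ −2x³ = −4x². Subtract (−4x²)·D = 8x⁵ − 32x⁴ − 28x³ − 16x². Remainder: −8x⁴ + 50x³ − 44x² − 47x − 36.
Step 2: lead(−8x⁴ + 50x³ − 44x² − 47x − 36) ÷ lead(D) = −8x⁴ ÷ −2x³ = 4x. Subtract (4x)·D = −8x⁴ + 32x³ + 28x² + 16x. Remainder: 18x³ − 72x² − 63x − 36.
Step 3: lead(18x³ − 72x² − 63x − 36) ÷ lead(D) = 18x³ ÷ −2x³ = −9. Subtract (−9)·D = 18x³ − 72x² − 63x − 36. Remainder: 0.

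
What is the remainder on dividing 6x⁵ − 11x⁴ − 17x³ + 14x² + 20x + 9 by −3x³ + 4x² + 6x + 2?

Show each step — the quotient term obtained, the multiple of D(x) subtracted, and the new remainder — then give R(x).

Step 1: lead(6x⁵ − 11x⁴ − 17x³ + 14x² + 20x + 9) ÷ lead(D) = 6x⁵ ÷ −3x³ = −2x². Subtract (−2x²)·D = 6x⁵ − 8x⁴ − 12x³ − 4x². Remainder: −3x⁴ − 5x³ + 18x² + 20x + 9.
Step 2: lead(−3x⁴ − 5x³ + 18x² + 20x + 9) ÷ lead(D) = −3x⁴ ÷ −3x³ = x. Subtract (x)·D = −3x⁴ + 4x³ + 6x² + 2x. Remainder: −9x³ + 12x² + 18x + 9.
Step 3: lead(−9x³ + 12x² + 18x + 9) ÷ lead(D) = −9x³ ÷ −3x³ = 3. Subtract (3)·D = −9x³ + 12x² + 18x + 6. Remainder: 3.

R(x) = 3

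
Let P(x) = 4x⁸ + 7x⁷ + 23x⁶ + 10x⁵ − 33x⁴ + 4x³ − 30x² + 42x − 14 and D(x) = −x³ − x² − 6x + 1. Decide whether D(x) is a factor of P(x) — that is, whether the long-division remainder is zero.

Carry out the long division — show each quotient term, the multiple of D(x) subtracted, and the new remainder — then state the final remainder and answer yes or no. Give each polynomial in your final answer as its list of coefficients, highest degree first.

Step 1: lead(4x⁸ + 7x⁷ + 23x⁶ + 10x⁵ − 33x⁴ + 4x³ − 30x² + 42x − 14) ÷ lead(D) = 4x⁸ ÷ −x³ = −4x⁵. Subtract (−4x⁵)·D = 4x⁸ + 4x⁷ + 24x⁶ − 4x⁵. Remainder: 3x⁷ − x⁶ + 14x⁵ − 33x⁴ + 4x³ − 30x² + 42x − 14.
Step 2: lead(3x⁷ − x⁶ + 14x⁵ − 33x⁴ + 4x³ − 30x² + 42x − 14) ÷ lead(D) = 3x⁷ ÷ −x³ = −3x⁴. Subtract (−3x⁴)·D = 3x⁷ + 3x⁶ + 18x⁵ − 3x⁴. Remainder: −4x⁶ − 4x⁵ − 30x⁴ + 4x³ − 30x² + 42x − 14.
Step 3: lead(−4x⁶ − 4x⁵ − 30x⁴ + 4x³ − 30x² + 42x − 14) ÷ lead(D) = −4x⁶ ÷ −x³ = 4x³. Subtract (4x³)·D = −4x⁶ − 4x⁵ − 24x⁴ + 4x³. Remainder: −6x⁴ − 30x² + 42x − 14.
Step 4: lead(−6x⁴ − 30x² + 42x − 14) ÷ lead(D) = −6x⁴ ÷ −x³ = 6x. Subtract (6x)·D = −6x⁴ − 6x³ − 36x² + 6x. Remainder: 6x³ + 6x² + 36x − 14.
Step 5: lead(6x³ + 6x² + 36x − 14) ÷ lead(D) = 6x³ ÷ −x³ = −6. Subtract (−6)·D = 6x³ + 6x² + 36x − 6. Remainder: −8.

R = [-8], so D(x) is not a factor of P(x). no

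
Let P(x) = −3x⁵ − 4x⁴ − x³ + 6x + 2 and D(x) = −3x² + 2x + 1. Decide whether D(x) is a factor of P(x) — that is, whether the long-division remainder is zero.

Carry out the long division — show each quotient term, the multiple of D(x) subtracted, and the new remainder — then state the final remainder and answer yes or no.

Step 1: lead(−3x⁵ − 4x⁴ − x³ + 6x + 2) ÷ lead(D) = −3x⁵ ÷ −3x² = x³. Subtract (x³)·D = −3x⁵ + 2x⁴ + x³. Remainder: −6x⁴ − 2x³ + 6x + 2.
Step 2: lead(−6x⁴ − 2x³ + 6x + 2) ÷ lead(D) = −6x⁴ ÷ −3x² = 2x². Subtract (2x²)·D = −6x⁴ + 4x³ + 2x². Remainder: −6x³ − 2x² + 6x + 2.
Step 3: lead(−6x³ − 2x² + 6x + 2) ÷ lead(D) = −6x³ ÷ −3x² = 2x. Subtract (2x)·D = −6x³ + 4x² + 2x. Remainder: −6x² + 4x + 2.
Step 4: lead(−6x² + 4x + 2) ÷ lead(D) = −6x² ÷ −3x² = 2. Subtract (2)·D = −6x² + 4x + 2. Remainder: 0.

R(x) = 0, so D(x) is a factor of P(x). yes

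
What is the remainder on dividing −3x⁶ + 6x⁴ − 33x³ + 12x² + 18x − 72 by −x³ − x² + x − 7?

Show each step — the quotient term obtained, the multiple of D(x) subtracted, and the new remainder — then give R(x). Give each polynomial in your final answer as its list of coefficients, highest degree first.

R = [9, -9]

Step 1: lead(−3x⁶ + 6x⁴ − 33x³ + 12x² + 18x − 72) ÷ lead(D) = −3x⁶ ÷ −x³ = 3x³. Subtract (3x³)·D = −3x⁶ − 3x⁵ + 3x⁴ − 21x³. Remainder: 3x⁵ + 3x⁴ − 12x³ + 12x² + 18x − 72.
Step 2: lead(3x⁵ + 3x⁴ − 12x³ + 12x² + 18x − 72) ÷ lead(D) = 3x⁵ ÷ −x³ = −3x². Subtract (−3x²)·D = 3x⁵ + 3x⁴ − 3x³ + 21x². Remainder: −9x³ − 9x² + 18x − 72.
Step 3: lead(−9x³ − 9x² + 18x − 72) ÷ lead(D) = −9x³ ÷ −x³ = 9. Subtract (9)·D = −9x³ − 9x² + 9x − 63. Remainder: 9x − 9.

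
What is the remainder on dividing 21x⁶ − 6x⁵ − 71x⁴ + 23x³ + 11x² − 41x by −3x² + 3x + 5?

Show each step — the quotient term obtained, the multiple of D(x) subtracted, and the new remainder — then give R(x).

Step 1: lead(21x⁶ − 6x⁵ − 71x⁴ + 23x³ + 11x² − 41x) ÷ lead(D) = 21x⁶ ÷ −3x² = −7x⁴. Subtract (−7x⁴)·D = 21x⁶ − 21x⁵ − 35x⁴. Remainder: 15x⁵ − 36x⁴ + 23x³ + 11x² − 41x.
Step 2: lead(15x⁵ − 36x⁴ + 23x³ + 11x² − 41x) ÷ lead(D) = 15x⁵ ÷ −3x² = −5x³. Subtract (−5x³)·D = 15x⁵ − 15x⁴ − 25x³. Remainder: −21x⁴ + 48x³ + 11x² − 41x.
Step 3: lead(−21x⁴ + 48x³ + 11x² − 41x) ÷ lead(D) = −21x⁴ ÷ −3x² = 7x². Subtract (7x²)·D = −21x⁴ + 21x³ + 35x². Remainder: 27x³ − 24x² − 41x.
Step 4: lead(27x³ − 24x² − 41x) ÷ lead(D) = 27x³ ÷ −3x² = −9x. Subtract (−9x)·D = 27x³ − 27x² − 45x. Remainder: 3x² + 4x.
Step 5: lead(3x² + 4x) ÷ lead(D) = 3x² ÷ −3x² = −1. Subtract (−1)·D = 3x² − 3x − 5. Remainder: 7x + 5.

R(x) = 7x + 5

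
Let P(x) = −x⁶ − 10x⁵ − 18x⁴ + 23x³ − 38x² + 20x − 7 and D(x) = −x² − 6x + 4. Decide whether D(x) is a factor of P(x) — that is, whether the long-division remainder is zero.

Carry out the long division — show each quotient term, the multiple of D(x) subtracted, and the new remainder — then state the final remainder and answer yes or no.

Step 1: lead(−x⁶ − 10x⁵ − 18x⁴ + 23x³ − 38x² + 20x − 7) ÷ lead(D) = −x⁶ ÷ −x² = x⁴. Subtract (x⁴)·D = −x⁶ − 6x⁵ + 4x⁴. Remainder: −4x⁵ − 22x⁴ + 23x³ − 38x² + 20x − 7.
Step 2: lead(−4x⁵ − 22x⁴ + 23x³ − 38x² + 20x − 7) ÷ lead(D) = −4x⁵ ÷ −x² = 4x³. Subtract (4x³)·D = −4x⁵ − 24x⁴ + 16x³. Remainder: 2x⁴ + 7x³ − 38x² + 20x − 7.
Step 3: lead(2x⁴ + 7x³ − 38x² + 20x − 7) ÷ lead(D) = 2x⁴ ÷ −x² = −2x². Subtract (−2x²)·D = 2x⁴ + 12x³ − 8x². Remainder: −5x³ − 30x² + 20x − 7.
Step 4: lead(−5x³ − 30x² + 20x − 7) ÷ lead(D) = −5x³ ÷ −x² = 5x. Subtract (5x)·D = −5x³ − 30x² + 20x. Remainder: −7.

R(x) = −7, so D(x) is not a factor of P(x). no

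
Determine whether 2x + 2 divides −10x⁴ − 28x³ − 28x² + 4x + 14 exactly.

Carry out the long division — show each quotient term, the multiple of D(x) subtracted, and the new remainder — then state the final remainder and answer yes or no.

Step 1: lead(−10x⁴ − 28x³ − 28x² + 4x + 14) ÷ lead(D) = −10x⁴ ÷ 2x = −5x³. Subtract (−5x³)·D = −10x⁴ − 10x³. Remainder: −18x³ − 28x² + 4x + 14.
Step 2: lead(−18x³ − 28x² + 4x + 14) ÷ lead(D) = −18x³ ÷ 2x = −9x². Subtract (−9x²)·D = −18x³ − 18x². Remainder: −10x² + 4x + 14.
Step 3: lead(−10x² + 4x + 14) ÷ lead(D) = −10x² ÷ 2x = −5x. Subtract (−5x)·D = −10x² − 10x. Remainder: 14x + 14.
Step 4: lead(14x + 14) ÷ lead(D) = 14x ÷ 2x = 7. Subtract (7)·D = 14x + 14. Remainder: 0.

R(x) = 0, so D(x) is a factor of P(x). yes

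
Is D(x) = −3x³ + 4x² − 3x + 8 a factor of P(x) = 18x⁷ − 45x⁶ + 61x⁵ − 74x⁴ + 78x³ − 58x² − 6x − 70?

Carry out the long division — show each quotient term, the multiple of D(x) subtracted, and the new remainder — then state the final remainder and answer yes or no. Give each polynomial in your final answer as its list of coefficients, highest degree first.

R = [3, 7, 2], so D(x) is not a factor of P(x). no

Step 1: lead(18x⁷ − 45x⁶ + 61x⁵ − 74x⁴ + 78x³ − 58x² − 6x − 70) ÷ lead(D) = 18x⁷ ÷ −3x³ = −6x⁴. Subtract (−6x⁴)·D = 18x⁷ − 24x⁶ + 18x⁵ − 48x⁴. Remainder: −21x⁶ + 43x⁵ − 26x⁴ + 78x³ − 58x² − 6x − 70.
Step 2: lead(−21x⁶ + 43x⁵ − 26x⁴ + 78x³ − 58x² − 6x − 70) ÷ lead(D) = −21x⁶ ÷ −3x³ = 7x³. Subtract (7x³)·D = −21x⁶ + 28x⁵ − 21x⁴ + 56x³. Remainder: 15x⁵ − 5x⁴ + 22x³ − 58x² − 6x − 70.
Step 3: lead(15x⁵ − 5x⁴ + 22x³ − 58x² − 6x − 70) ÷ lead(D) = 15x⁵ ÷ −3x³ = −5x². Subtract (−5x²)·D = 15x⁵ − 20x⁴ + 15x³ − 40x². Remainder: 15x⁴ + 7x³ − 18x² − 6x − 70.
Step 4: lead(15x⁴ + 7x³ − 18x² − 6x − 70) ÷ lead(D) = 15x⁴ ÷ −3x³ = −5x. Subtract (−5x)·D = 15x⁴ − 20x³ + 15x² − 40x. Remainder: 27x³ − 33x² + 34x − 70.
Step 5: lead(27x³ − 33x² + 34x − 70) ÷ lead(D) = 27x³ ÷ −3x³ = −9. Subtract (−9)·D = 27x³ − 36x² + 27x − 72. Remainder: 3x² + 7x + 2.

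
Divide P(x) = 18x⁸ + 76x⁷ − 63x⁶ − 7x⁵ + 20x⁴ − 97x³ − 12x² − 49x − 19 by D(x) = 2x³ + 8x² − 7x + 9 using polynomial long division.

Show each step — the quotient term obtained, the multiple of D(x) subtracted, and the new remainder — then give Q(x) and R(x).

Step 1: lead(18x⁸ + 76x⁷ − 63x⁶ − 7x⁵ + 20x⁴ − 97x³ − 12x² − 49x − 19) ÷ lead(D) = 18x⁸ ÷ 2x³ = 9x⁵. Subtract (9x⁵)·D = 18x⁸ + 72x⁷ − 63x⁶ + 81x⁵. Remainder: 4x⁷ − 88x⁵ + 20x⁴ − 97x³ − 12x² − 49x − 19.
Step 2: lead(4x⁷ − 88x⁵ + 20x⁴ − 97x³ − 12x² − 49x − 19) ÷ lead(D) = 4x⁷ ÷ 2x³ = 2x⁴. Subtract (2x⁴)·D = 4x⁷ + 16x⁶ − 14x⁵ + 18x⁴. Remainder: −16x⁶ − 74x⁵ + 2x⁴ − 97x³ − 12x² − 49x − 19.
Step 3: lead(−16x⁶ − 74x⁵ + 2x⁴ − 97x³ − 12x² − 49x − 19) ÷ lead(D) = −16x⁶ ÷ 2x³ = −8x³. Subtract (−8x³)·D = −16x⁶ − 64x⁵ + 56x⁴ − 72x³. Remainder: −10x⁵ − 54x⁴ − 25x³ − 12x² − 49x − 19.
Step 4: lead(−10x⁵ − 54x⁴ − 25x³ − 12x² − 49x − 19) ÷ lead(D) = −10x⁵ ÷ 2x³ = −5x². Subtract (−5x²)·D = −10x⁵ − 40x⁴ + 35x³ − 45x². Remainder: −14x⁴ − 60x³ + 33x² − 49x − 19.
Step 5: lead(−14x⁴ − 60x³ + 33x² − 49x − 19) ÷ lead(D) = −14x⁴ ÷ 2x³ = −7x. Subtract (−7x)·D = −14x⁴ − 56x³ + 49x² − 63x. Remainder: −4x³ − 16x² + 14x − 19.
Step 6: lead(−4x³ − 16x² + 14x − 19) ÷ lead(D) = −4x³ ÷ 2x³ = −2. Subtract (−2)·D = −4x³ − 16x² + 14x − 18. Remainder: −1.

Q(x) = 9x⁵ + 2x⁴ − 8x³ − 5x² − 7x − 2; R(x) = −1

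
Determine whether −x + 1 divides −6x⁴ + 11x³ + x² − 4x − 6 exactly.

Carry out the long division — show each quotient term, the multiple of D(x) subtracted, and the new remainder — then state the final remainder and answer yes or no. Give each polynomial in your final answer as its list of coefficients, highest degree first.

Step 1: lead(−6x⁴ + 11x³ + x² − 4x − 6) ÷ lead(D) = −6x⁴ ÷ −x = 6x³. Subtract (6x³)·D = −6x⁴ + 6x³. Remainder: 5x³ + x² − 4x − 6.
Step 2: lead(5x³ + x² − 4x − 6) ÷ lead(D) = 5x³ ÷ −x = −5x². Subtract (−5x²)·D = 5x³ − 5x². Remainder: 6x² − 4x − 6.
Step 3: lead(6x² − 4x − 6) ÷ lead(D) = 6x² ÷ −x = −6x. Subtract (−6x)·D = 6x² − 6x. Remainder: 2x − 6.
Step 4: lead(2x − 6) ÷ lead(D) = 2x ÷ −x = −2. Subtract (−2)·D = 2x − 2. Remainder: −4.

R = [-4], so D(x) is not a factor of P(x). no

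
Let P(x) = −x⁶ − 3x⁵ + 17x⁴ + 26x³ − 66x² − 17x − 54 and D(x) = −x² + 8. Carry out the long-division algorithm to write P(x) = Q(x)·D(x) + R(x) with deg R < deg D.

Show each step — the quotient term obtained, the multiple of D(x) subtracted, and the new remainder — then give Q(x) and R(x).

Step 1: lead(−x⁶ − 3x⁵ + 17x⁴ + 26x³ − 66x² − 17x − 54) ÷ lead(D) = −x⁶ ÷ −x² = x⁴. Subtract (x⁴)·D = −x⁶ + 8x⁴. Remainder: −3x⁵ + 9x⁴ + 26x³ − 66x² − 17x − 54.
Step 2: lead(−3x⁵ + 9x⁴ + 26x³ − 66x² − 17x − 54) ÷ lead(D) = −3x⁵ ÷ −x² = 3x³. Subtract (3x³)·D = −3x⁵ + 24x³. Remainder: 9x⁴ + 2x³ − 66x² − 17x − 54.
Step 3: lead(9x⁴ + 2x³ − 66x² − 17x − 54) ÷ lead(D) = 9x⁴ ÷ −x² = −9x². Subtract (−9x²)·D = 9x⁴ − 72x². Remainder: 2x³ + 6x² − 17x − 54.
Step 4: lead(2x³ + 6x² − 17x − 54) ÷ lead(D) = 2x³ ÷ −x² = −2x. Subtract (−2x)·D = 2x³ − 16x. Remainder: 6x² − x − 54.
Step 5: lead(6x² − x − 54) ÷ lead(D) = 6x² ÷ −x² = −6. Subtract (−6)·D = 6x² − 48. Remainder: −x − 6.

Q(x) = x⁴ + 3x³ − 9x² − 2x − 6; R(x) = −x − 6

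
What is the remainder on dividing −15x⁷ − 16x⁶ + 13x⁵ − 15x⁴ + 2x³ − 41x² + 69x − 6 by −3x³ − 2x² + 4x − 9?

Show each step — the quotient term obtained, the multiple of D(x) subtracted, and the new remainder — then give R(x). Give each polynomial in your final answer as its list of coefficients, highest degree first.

R = [-3, -6]

Step 1: lead(−15x⁷ − 16x⁶ + 13x⁵ − 15x⁴ + 2x³ − 41x² + 69x − 6) ÷ lead(D) = −15x⁷ ÷ −3x³ = 5x⁴. Subtract (5x⁴)·D = −15x⁷ − 10x⁶ + 20x⁵ − 45x⁴. Remainder: −6x⁶ − 7x⁵ + 30x⁴ + 2x³ − 41x² + 69x − 6.
Step 2: lead(−6x⁶ − 7x⁵ + 30x⁴ + 2x³ − 41x² + 69x − 6) ÷ lead(D) = −6x⁶ ÷ −3x³ = 2x³. Subtract (2x³)·D = −6x⁶ − 4x⁵ + 8x⁴ − 18x³. Remainder: −3x⁵ + 22x⁴ + 20x³ − 41x² + 69x − 6.
Step 3: lead(−3x⁵ + 22x⁴ + 20x³ − 41x² + 69x − 6) ÷ lead(D) = −3x⁵ ÷ −3x³ = x². Subtract (x²)·D = −3x⁵ − 2x⁴ + 4x³ − 9x². Remainder: 24x⁴ + 16x³ − 32x² + 69x − 6.
Step 4: lead(24x⁴ + 16x³ − 32x² + 69x − 6) ÷ lead(D) = 24x⁴ ÷ −3x³ = −8x. Subtract (−8x)·D = 24x⁴ + 16x³ − 32x² + 72x. Remainder: −3x − 6.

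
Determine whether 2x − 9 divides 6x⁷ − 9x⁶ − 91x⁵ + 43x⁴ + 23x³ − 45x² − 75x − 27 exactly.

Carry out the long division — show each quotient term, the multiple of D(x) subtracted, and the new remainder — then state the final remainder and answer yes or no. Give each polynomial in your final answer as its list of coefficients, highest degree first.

Step 1: lead(6x⁷ − 9x⁶ − 91x⁵ + 43x⁴ + 23x³ − 45x² − 75x − 27) ÷ lead(D) = 6x⁷ ÷ 2x = 3x⁶. Subtract (3x⁶)·D = 6x⁷ − 27x⁶. Remainder: 18x⁶ − 91x⁵ + 43x⁴ + 23x³ − 45x² − 75x − 27.
Step 2: lead(18x⁶ − 91x⁵ + 43x⁴ + 23x³ − 45x² − 75x − 27) ÷ lead(D) = 18x⁶ ÷ 2x = 9x⁵. Subtract (9x⁵)·D = 18x⁶ − 81x⁵. Remainder: −10x⁵ + 43x⁴ + 23x³ − 45x² − 75x − 27.
Step 3: lead(−10x⁵ + 43x⁴ + 23x³ − 45x² − 75x − 27) ÷ lead(D) = −10x⁵ ÷ 2x = −5x⁴. Subtract (−5x⁴)·D = −10x⁵ + 45x⁴. Remainder: −2x⁴ + 23x³ − 45x² − 75x − 27.
Step 4: lead(−2x⁴ + 23x³ − 45x² − 75x − 27) ÷ lead(D) = −2x⁴ ÷ 2x = −x³. Subtract (−x³)·D = −2x⁴ + 9x³. Remainder: 14x³ − 45x² − 75x − 27.
Step 5: lead(14x³ − 45x² − 75x − 27) ÷ lead(D) = 14x³ ÷ 2x = 7x². Subtract (7x²)·D = 14x³ − 63x². Remainder: 18x² − 75x − 27.
Step 6: lead(18x² − 75x − 27) ÷ lead(D) = 18x² ÷ 2x = 9x. Subtract (9x)·D = 18x² − 81x. Remainder: 6x − 27.
Step 7: lead(6x − 27) ÷ lead(D) = 6x ÷ 2x = 3. Subtract (3)·D = 6x − 27. Remainder: 0.

R = [0], so D(x) is a factor of P(x). yes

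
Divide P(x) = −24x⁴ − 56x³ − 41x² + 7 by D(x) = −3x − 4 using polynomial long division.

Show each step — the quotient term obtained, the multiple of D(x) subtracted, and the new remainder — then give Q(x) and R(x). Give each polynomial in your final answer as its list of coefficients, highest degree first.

Step 1: lead(−24x⁴ − 56x³ − 41x² + 7) ÷ lead(D) = −24x⁴ ÷ −3x = 8x³. Subtract (8x³)·D = −24x⁴ − 32x³. Remainder: −24x³ − 41x² + 7.
Step 2: lead(−24x³ − 41x² + 7) ÷ lead(D) = −24x³ ÷ −3x = 8x². Subtract (8x²)·D = −24x³ − 32x². Remainder: −9x² + 7.
Step 3: lead(−9x² + 7) ÷ lead(D) = −9x² ÷ −3x = 3x. Subtract (3x)·D = −9x² − 12x. Remainder: 12x + 7.
Step 4: lead(12x + 7) ÷ lead(D) = 12x ÷ −3x = −4. Subtract (−4)·D = 12x + 16. Remainder: −9.

Q = [8, 8, 3, -4]; R = [-9]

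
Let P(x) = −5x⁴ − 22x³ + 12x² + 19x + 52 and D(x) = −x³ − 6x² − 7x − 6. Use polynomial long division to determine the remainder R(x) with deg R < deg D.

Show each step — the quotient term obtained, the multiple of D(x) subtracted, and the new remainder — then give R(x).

Step 1: lead(−5x⁴ − 22x³ + 12x² + 19x + 52) ÷ lead(D) = −5x⁴ ÷ −x³ = 5x. Subtract (5x)·D = −5x⁴ − 30x³ − 35x² − 30x. Remainder: 8x³ + 47x² + 49x + 52.
Step 2: lead(8x³ + 47x² + 49x + 52) ÷ lead(D) = 8x³ ÷ −x³ = −8. Subtract (−8)·D = 8x³ + 48x² + 56x + 48. Remainder: −x² − 7x + 4.

R(x) = −x² − 7x + 4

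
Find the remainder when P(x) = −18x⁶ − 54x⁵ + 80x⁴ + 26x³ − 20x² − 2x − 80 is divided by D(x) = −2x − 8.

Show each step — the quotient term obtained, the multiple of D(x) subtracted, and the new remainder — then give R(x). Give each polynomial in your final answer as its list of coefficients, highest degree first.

Step 1: lead(−18x⁶ − 54x⁵ + 80x⁴ + 26x³ − 20x² − 2x − 80) ÷ lead(D) = −18x⁶ ÷ −2x = 9x⁵. Subtract (9x⁵)·D = −18x⁶ − 72x⁵. Remainder: 18x⁵ + 80x⁴ + 26x³ − 20x² − 2x − 80.
Step 2: lead(18x⁵ + 80x⁴ + 26x³ − 20x² − 2x − 80) ÷ lead(D) = 18x⁵ ÷ −2x = −9x⁴. Subtract (−9x⁴)·D = 18x⁵ + 72x⁴. Remainder: 8x⁴ + 26x³ − 20x² − 2x − 80.
Step 3: lead(8x⁴ + 26x³ − 20x² − 2x − 80) ÷ lead(D) = 8x⁴ ÷ −2x = −4x³. Subtract (−4x³)·D = 8x⁴ + 32x³. Remainder: −6x³ − 20x² − 2x − 80.
Step 4: lead(−6x³ − 20x² − 2x − 80) ÷ lead(D) = −6x³ ÷ −2x = 3x². Subtract (3x²)·D = −6x³ − 24x². Remainder: 4x² − 2x − 80.
Step 5: lead(4x² − 2x − 80) ÷ lead(D) = 4x² ÷ −2x = −2x. Subtract (−2x)·D = 4x² + 16x. Remainder: −18x − 80.
Step 6: lead(−18x − 80) ÷ lead(D) = −18x ÷ −2x = 9. Subtract (9)·D = −18x − 72. Remainder: −8.

R = [-8]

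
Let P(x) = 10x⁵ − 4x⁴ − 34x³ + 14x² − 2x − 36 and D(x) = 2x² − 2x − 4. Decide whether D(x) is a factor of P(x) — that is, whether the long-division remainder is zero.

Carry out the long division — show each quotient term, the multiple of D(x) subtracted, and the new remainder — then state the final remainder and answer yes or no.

Step 1: lead(10x⁵ − 4x⁴ − 34x³ + 14x² − 2x − 36) ÷ lead(D) = 10x⁵ ÷ 2x² = 5x³. Subtract (5x³)·D = 10x⁵ − 10x⁴ − 20x³. Remainder: 6x⁴ − 14x³ + 14x² − 2x − 36.
Step 2: lead(6x⁴ − 14x³ + 14x² − 2x − 36) ÷ lead(D) = 6x⁴ ÷ 2x² = 3x². Subtract (3x²)·D = 6x⁴ − 6x³ − 12x². Remainder: −8x³ + 26x² − 2x − 36.
Step 3: lead(−8x³ + 26x² − 2x − 36) ÷ lead(D) = −8x³ ÷ 2x² = −4x. Subtract (−4x)·D = −8x³ + 8x² + 16x. Remainder: 18x² − 18x − 36.
Step 4: lead(18x² − 18x − 36) ÷ lead(D) = 18x² ÷ 2x² = 9. Subtract (9)·D = 18x² − 18x − 36. Remainder: 0.

R(x) = 0, so D(x) is a factor of P(x). yes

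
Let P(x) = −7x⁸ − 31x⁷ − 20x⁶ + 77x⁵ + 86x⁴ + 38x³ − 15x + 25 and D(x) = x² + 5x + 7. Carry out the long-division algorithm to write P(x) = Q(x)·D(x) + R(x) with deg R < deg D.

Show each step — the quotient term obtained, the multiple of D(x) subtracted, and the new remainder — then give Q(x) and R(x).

Step 1: lead(−7x⁸ − 31x⁷ − 20x⁶ + 77x⁵ + 86x⁴ + 38x³ − 15x + 25) ÷ lead(D) = −7x⁸ ÷ x² = −7x⁶. Subtract (−7x⁶)·D = −7x⁸ − 35x⁷ − 49x⁶. Remainder: 4x⁷ + 29x⁶ + 77x⁵ + 86x⁴ + 38x³ − 15x + 25.
Step 2: lead(4x⁷ + 29x⁶ + 77x⁵ + 86x⁴ + 38x³ − 15x + 25) ÷ lead(D) = 4x⁷ ÷ x² = 4x⁵. Subtract (4x⁵)·D = 4x⁷ + 20x⁶ + 28x⁵. Remainder: 9x⁶ + 49x⁵ + 86x⁴ + 38x³ − 15x + 25.
Step 3: lead(9x⁶ + 49x⁵ + 86x⁴ + 38x³ − 15x + 25) ÷ lead(D) = 9x⁶ ÷ x² = 9x⁴. Subtract (9x⁴)·D = 9x⁶ + 45x⁵ + 63x⁴. Remainder: 4x⁵ + 23x⁴ + 38x³ − 15x + 25.
Step 4: lead(4x⁵ + 23x⁴ + 38x³ − 15x + 25) ÷ lead(D) = 4x⁵ ÷ x² = 4x³. Subtract (4x³)·D = 4x⁵ + 20x⁴ + 28x³. Remainder: 3x⁴ + 10x³ − 15x + 25.
Step 5: lead(3x⁴ + 10x³ − 15x + 25) ÷ lead(D) = 3x⁴ ÷ x² = 3x². Subtract (3x²)·D = 3x⁴ + 15x³ + 21x². Remainder: −5x³ − 21x² − 15x + 25.
Step 6: lead(−5x³ − 21x² − 15x + 25) ÷ lead(D) = −5x³ ÷ x² = −5x. Subtract (−5x)·D = −5x³ − 25x² − 35x. Remainder: 4x² + 20x + 25.
Step 7: lead(4x² + 20x + 25) ÷ lead(D) = 4x² ÷ x² = 4. Subtract (4)·D = 4x² + 20x + 28. Remainder: −3.

Q(x) = −7x⁶ + 4x⁵ + 9x⁴ + 4x³ + 3x² − 5x + 4; R(x) = −3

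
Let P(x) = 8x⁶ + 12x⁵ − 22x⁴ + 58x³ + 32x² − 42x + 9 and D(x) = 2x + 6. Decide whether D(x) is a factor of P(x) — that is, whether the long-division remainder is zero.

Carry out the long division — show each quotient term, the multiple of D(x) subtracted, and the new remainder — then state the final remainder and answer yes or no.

Step 1: lead(8x⁶ + 12x⁵ − 22x⁴ + 58x³ + 32x² − 42x + 9) ÷ lead(D) = 8x⁶ ÷ 2x = 4x⁵. Subtract (4x⁵)·D = 8x⁶ + 24x⁵. Remainder: −12x⁵ − 22x⁴ + 58x³ + 32x² − 42x + 9.
Step 2: lead(−12x⁵ − 22x⁴ + 58x³ + 32x² − 42x + 9) ÷ lead(D) = −12x⁵ ÷ 2x = −6x⁴. Subtract (−6x⁴)·D = −12x⁵ − 36x⁴. Remainder: 14x⁴ + 58x³ + 32x² − 42x + 9.
Step 3: lead(14x⁴ + 58x³ + 32x² − 42x + 9) ÷ lead(D) = 14x⁴ ÷ 2x = 7x³. Subtract (7x³)·D = 14x⁴ + 42x³. Remainder: 16x³ + 32x² − 42x + 9.
Step 4: lead(16x³ + 32x² − 42x + 9) ÷ lead(D) = 16x³ ÷ 2x = 8x². Subtract (8x²)·D = 16x³ + 48x². Remainder: −16x² − 42x + 9.
Step 5: lead(−16x² − 42x + 9) ÷ lead(D) = −16x² ÷ 2x = −8x. Subtract (−8x)·D = −16x² − 48x. Remainder: 6x + 9.
Step 6: lead(6x + 9) ÷ lead(D) = 6x ÷ 2x = 3. Subtract (3)·D = 6x + 18. Remainder: −9.

R(x) = −9, so D(x) is not a factor of P(x). no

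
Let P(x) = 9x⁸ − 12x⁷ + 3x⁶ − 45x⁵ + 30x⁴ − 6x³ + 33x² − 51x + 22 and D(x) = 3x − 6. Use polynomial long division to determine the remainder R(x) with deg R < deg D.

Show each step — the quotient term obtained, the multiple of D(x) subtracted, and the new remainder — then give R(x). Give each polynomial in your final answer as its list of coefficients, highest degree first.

Step 1: lead(9x⁸ − 12x⁷ + 3x⁶ − 45x⁵ + 30x⁴ − 6x³ + 33x² − 51x + 22) ÷ lead(D) = 9x⁸ ÷ 3x = 3x⁷. Subtract (3x⁷)·D = 9x⁸ − 18x⁷. Remainder: 6x⁷ + 3x⁶ − 45x⁵ + 30x⁴ − 6x³ + 33x² − 51x + 22.
Step 2: lead(6x⁷ + 3x⁶ − 45x⁵ + 30x⁴ − 6x³ + 33x² − 51x + 22) ÷ lead(D) = 6x⁷ ÷ 3x = 2x⁶. Subtract (2x⁶)·D = 6x⁷ − 12x⁶. Remainder: 15x⁶ − 45x⁵ + 30x⁴ − 6x³ + 33x² − 51x + 22.
Step 3: lead(15x⁶ − 45x⁵ + 30x⁴ − 6x³ + 33x² − 51x + 22) ÷ lead(D) = 15x⁶ ÷ 3x = 5x⁵. Subtract (5x⁵)·D = 15x⁶ − 30x⁵. Remainder: −15x⁵ + 30x⁴ − 6x³ + 33x² − 51x + 22.
Step 4: lead(−15x⁵ + 30x⁴ − 6x³ + 33x² − 51x + 22) ÷ lead(D) = −15x⁵ ÷ 3x = −5x⁴. Subtract (−5x⁴)·D = −15x⁵ + 30x⁴. Remainder: −6x³ + 33x² − 51x + 22.
Step 5: lead(−6x³ + 33x² − 51x + 22) ÷ lead(D) = −6x³ ÷ 3x = −2x². Subtract (−2x²)·D = −6x³ + 12x². Remainder: 21x² − 51x + 22.
Step 6: lead(21x² − 51x + 22) ÷ lead(D) = 21x² ÷ 3x = 7x. Subtract (7x)·D = 21x² − 42x. Remainder: −9x + 22.
Step 7: lead(−9x + 22) ÷ lead(D) = −9x ÷ 3x = −3. Subtract (−3)·D = −9x + 18. Remainder: 4.

R = [4]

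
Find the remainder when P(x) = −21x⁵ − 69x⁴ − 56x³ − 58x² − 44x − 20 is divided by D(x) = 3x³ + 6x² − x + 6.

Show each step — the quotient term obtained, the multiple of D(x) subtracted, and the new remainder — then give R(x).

R(x) = −7x² + 7x − 2

Step 1: lead(−21x⁵ − 69x⁴ − 56x³ − 58x² − 44x − 20) ÷ lead(D) = −21x⁵ ÷ 3x³ = −7x². Subtract (−7x²)·D = −21x⁵ − 42x⁴ + 7x³ − 42x². Remainder: −27x⁴ − 63x³ − 16x² − 44x − 20.
Step 2: lead(−27x⁴ − 63x³ − 16x² − 44x − 20) ÷ lead(D) = −27x⁴ ÷ 3x³ = −9x. Subtract (−9x)·D = −27x⁴ − 54x³ + 9x² − 54x. Remainder: −9x³ − 25x² + 10x − 20.
Step 3: lead(−9x³ − 25x² + 10x − 20) ÷ lead(D) = −9x³ ÷ 3x³ = −3. Subtract (−3)·D = −9x³ − 18x² + 3x − 18. Remainder: −7x² + 7x − 2.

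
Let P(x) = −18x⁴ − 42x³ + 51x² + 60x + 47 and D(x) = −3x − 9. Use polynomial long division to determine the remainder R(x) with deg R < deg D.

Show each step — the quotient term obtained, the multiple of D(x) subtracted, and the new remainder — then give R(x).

R(x) = 2

Step 1: lead(−18x⁴ − 42x³ + 51x² + 60x + 47) ÷ lead(D) = −18x⁴ ÷ −3x = 6x³. Subtract (6x³)·D = −18x⁴ − 54x³. Remainder: 12x³ + 51x² + 60x + 47.
Step 2: lead(12x³ + 51x² + 60x + 47) ÷ lead(D) = 12x³ ÷ −3x = −4x². Subtract (−4x²)·D = 12x³ + 36x². Remainder: 15x² + 60x + 47.
Step 3: lead(15x² + 60x + 47) ÷ lead(D) = 15x² ÷ −3x = −5x. Subtract (−5x)·D = 15x² + 45x. Remainder: 15x + 47.
Step 4: lead(15x + 47) ÷ lead(D) = 15x ÷ −3x = −5. Subtract (−5)·D = 15x + 45. Remainder: 2.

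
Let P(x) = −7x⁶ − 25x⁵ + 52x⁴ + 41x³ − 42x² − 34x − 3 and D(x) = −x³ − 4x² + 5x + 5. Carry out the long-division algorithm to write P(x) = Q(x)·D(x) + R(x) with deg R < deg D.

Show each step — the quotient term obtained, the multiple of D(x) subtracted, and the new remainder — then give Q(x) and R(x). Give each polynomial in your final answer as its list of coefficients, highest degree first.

Q = [7, -3, -5, -1]; R = [-6, -4, 2]

Step 1: lead(−7x⁶ − 25x⁵ + 52x⁴ + 41x³ − 42x² − 34x − 3) ÷ lead(D) = −7x⁶ ÷ −x³ = 7x³. Subtract (7x³)·D = −7x⁶ − 28x⁵ + 35x⁴ + 35x³. Remainder: 3x⁵ + 17x⁴ + 6x³ − 42x² − 34x − 3.
Step 2: lead(3x⁵ + 17x⁴ + 6x³ − 42x² − 34x − 3) ÷ lead(D) = 3x⁵ ÷ −x³ = −3x². Subtract (−3x²)·D = 3x⁵ + 12x⁴ − 15x³ − 15x². Remainder: 5x⁴ + 21x³ − 27x² − 34x − 3.
Step 3: lead(5x⁴ + 21x³ − 27x² − 34x − 3) ÷ lead(D) = 5x⁴ ÷ −x³ = −5x. Subtract (−5x)·D = 5x⁴ + 20x³ − 25x² − 25x. Remainder: x³ − 2x² − 9x − 3.
Step 4: lead(x³ − 2x² − 9x − 3) ÷ lead(D) = x³ ÷ −x³ = −1. Subtract (−1)·D = x³ + 4x² − 5x − 5. Remainder: −6x² − 4x + 2.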